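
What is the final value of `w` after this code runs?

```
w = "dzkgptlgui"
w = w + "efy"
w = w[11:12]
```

'f'

+ 'efy' → 'dzkgptlguiefy'
slice [11:12] → 'f'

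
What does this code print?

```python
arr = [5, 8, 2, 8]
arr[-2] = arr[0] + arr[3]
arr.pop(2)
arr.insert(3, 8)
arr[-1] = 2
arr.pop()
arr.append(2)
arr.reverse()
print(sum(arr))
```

23

arr[-2] = arr[0]+arr[3] = 5+8 = 13 → [5, 8, 13, 8]
pop(2) removes 13 → [5, 8, 8]
insert 8 at 3 → [5, 8, 8, 8]
arr[-1] = 2 → [5, 8, 8, 2]
pop() removes 2 → [5, 8, 8]
append 2 → [5, 8, 8, 2]
reverse → [2, 8, 8, 5]
sum = 23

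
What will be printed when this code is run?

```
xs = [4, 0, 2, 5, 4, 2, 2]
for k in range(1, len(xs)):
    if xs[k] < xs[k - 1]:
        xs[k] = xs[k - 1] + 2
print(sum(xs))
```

70

k=1: 0<4, xs[1] = 4+2 = 6 → [4, 6, 2, 5, 4, 2, 2]
k=2: 2<6, xs[2] = 6+2 = 8 → [4, 6, 8, 5, 4, 2, 2]
k=3: 5<8, xs[3] = 8+2 = 10 → [4, 6, 8, 10, 4, 2, 2]
k=4: 4<10, xs[4] = 10+2 = 12 → [4, 6, 8, 10, 12, 2, 2]
k=5: 2<12, xs[5] = 12+2 = 14 → [4, 6, 8, 10, 12, 14, 2]
k=6: 2<14, xs[6] = 14+2 = 16 → [4, 6, 8, 10, 12, 14, 16]
sum = 70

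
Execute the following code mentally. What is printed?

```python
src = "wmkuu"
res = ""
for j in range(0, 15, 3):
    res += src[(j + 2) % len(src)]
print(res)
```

kwumu

j=0: add src[2]='k' → 'k'
j=3: add src[0]='w' → 'kw'
j=6: add src[3]='u' → 'kwu'
j=9: add src[1]='m' → 'kwum'
j=12: add src[4]='u' → 'kwumu'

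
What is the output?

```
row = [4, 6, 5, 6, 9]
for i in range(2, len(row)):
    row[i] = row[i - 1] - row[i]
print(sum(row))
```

i=2: row[2] = 6-5 = 1 → [4, 6, 1, 6, 9]
i=3: row[3] = 1-6 = -5 → [4, 6, 1, -5, 9]
i=4: row[4] = (-5)-9 = -14 → [4, 6, 1, -5, -14]
sum = -8

-8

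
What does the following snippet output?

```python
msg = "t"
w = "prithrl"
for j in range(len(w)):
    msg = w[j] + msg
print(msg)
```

lrhtirpt

j=0: prepend 'p' → 'pt'
j=1: prepend 'r' → 'rpt'
j=2: prepend 'i' → 'irpt'
j=3: prepend 't' → 'tirpt'
j=4: prepend 'h' → 'htirpt'
j=5: prepend 'r' → 'rhtirpt'
j=6: prepend 'l' → 'lrhtirpt'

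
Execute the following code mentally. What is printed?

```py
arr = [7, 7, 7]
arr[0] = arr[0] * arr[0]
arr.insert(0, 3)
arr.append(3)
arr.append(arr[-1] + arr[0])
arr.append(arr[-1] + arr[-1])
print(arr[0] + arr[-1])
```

arr[0] = arr[0]*arr[0] = 7*7 = 49 → [49, 7, 7]
insert 3 at 0 → [3, 49, 7, 7]
append 3 → [3, 49, 7, 7, 3]
append arr[-1]+arr[0] = 3+3 = 6 → [3, 49, 7, 7, 3, 6]
append arr[-1]+arr[-1] = 6+6 = 12 → [3, 49, 7, 7, 3, 6, 12]
arr[0]+arr[-1] = 3+12 = 15

15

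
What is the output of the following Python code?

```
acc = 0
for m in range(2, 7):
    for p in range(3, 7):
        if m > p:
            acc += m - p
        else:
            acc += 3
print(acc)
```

m=2,p=3: not 2>3, acc = 0+3 = 3
m=2,p=4: not 2>4, acc = 3+3 = 6
m=2,p=5: not 2>5, acc = 6+3 = 9
m=2,p=6: not 2>6, acc = 9+3 = 12
m=3,p=3: not 3>3, acc = 12+3 = 15
m=3,p=4: not 3>4, acc = 15+3 = 18
m=3,p=5: not 3>5, acc = 18+3 = 21
m=3,p=6: not 3>6, acc = 21+3 = 24
m=4,p=3: 4>3, acc = 24+1 = 25
m=4,p=4: not 4>4, acc = 25+3 = 28
m=4,p=5: not 4>5, acc = 28+3 = 31
m=4,p=6: not 4>6, acc = 31+3 = 34
m=5,p=3: 5>3, acc = 34+2 = 36
m=5,p=4: 5>4, acc = 36+1 = 37
m=5,p=5: not 5>5, acc = 37+3 = 40
m=5,p=6: not 5>6, acc = 40+3 = 43
m=6,p=3: 6>3, acc = 43+3 = 46
m=6,p=4: 6>4, acc = 46+2 = 48
m=6,p=5: 6>5, acc = 48+1 = 49
m=6,p=6: not 6>6, acc = 49+3 = 52

52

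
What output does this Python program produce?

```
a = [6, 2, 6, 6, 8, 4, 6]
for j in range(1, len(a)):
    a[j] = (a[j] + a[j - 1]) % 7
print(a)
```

[6, 1, 0, 6, 0, 4, 3]

j=1: a[1] = (2+6)%7 = 1 → [6, 1, 6, 6, 8, 4, 6]
j=2: a[2] = (6+1)%7 = 0 → [6, 1, 0, 6, 8, 4, 6]
j=3: a[3] = (6+0)%7 = 6 → [6, 1, 0, 6, 8, 4, 6]
j=4: a[4] = (8+6)%7 = 0 → [6, 1, 0, 6, 0, 4, 6]
j=5: a[5] = (4+0)%7 = 4 → [6, 1, 0, 6, 0, 4, 6]
j=6: a[6] = (6+4)%7 = 3 → [6, 1, 0, 6, 0, 4, 3]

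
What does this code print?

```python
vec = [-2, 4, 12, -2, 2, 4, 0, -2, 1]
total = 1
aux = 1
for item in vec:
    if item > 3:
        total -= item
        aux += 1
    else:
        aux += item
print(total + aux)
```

-18

item=-2: not >3; aux=-1
item=4: >3, total = 1-4 = -3; aux=0
item=12: >3, total = (-3)-12 = -15; aux=1
item=-2: not >3; aux=-1
item=2: not >3; aux=1
item=4: >3, total = (-15)-4 = -19; aux=2
item=0: not >3; aux=2
item=-2: not >3; aux=0
item=1: not >3; aux=1
total+aux = (-19)+1 = -18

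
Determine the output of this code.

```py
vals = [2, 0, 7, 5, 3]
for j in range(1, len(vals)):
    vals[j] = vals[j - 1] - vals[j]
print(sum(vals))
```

j=1: vals[1] = 2-0 = 2 → [2, 2, 7, 5, 3]
j=2: vals[2] = 2-7 = -5 → [2, 2, -5, 5, 3]
j=3: vals[3] = (-5)-5 = -10 → [2, 2, -5, -10, 3]
j=4: vals[4] = (-10)-3 = -13 → [2, 2, -5, -10, -13]
sum = -24

-24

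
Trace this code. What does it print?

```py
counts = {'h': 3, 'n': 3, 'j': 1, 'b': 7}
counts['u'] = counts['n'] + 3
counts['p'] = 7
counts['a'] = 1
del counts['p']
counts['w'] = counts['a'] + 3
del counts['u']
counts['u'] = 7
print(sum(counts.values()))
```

26

counts['u'] = counts['n']+3 = 6 → {'h': 3, 'n': 3, 'j': 1, 'b': 7, 'u': 6}
counts['p'] = 7 → {'h': 3, 'n': 3, 'j': 1, 'b': 7, 'u': 6, 'p': 7}
counts['a'] = 1 → {'h': 3, 'n': 3, 'j': 1, 'b': 7, 'u': 6, 'p': 7, 'a': 1}
del 'p' → {'h': 3, 'n': 3, 'j': 1, 'b': 7, 'u': 6, 'a': 1}
counts['w'] = counts['a']+3 = 4 → {'h': 3, 'n': 3, 'j': 1, 'b': 7, 'u': 6, 'a': 1, 'w': 4}
del 'u' → {'h': 3, 'n': 3, 'j': 1, 'b': 7, 'a': 1, 'w': 4}
counts['u'] = 7 → {'h': 3, 'n': 3, 'j': 1, 'b': 7, 'a': 1, 'w': 4, 'u': 7}
sum of values = 26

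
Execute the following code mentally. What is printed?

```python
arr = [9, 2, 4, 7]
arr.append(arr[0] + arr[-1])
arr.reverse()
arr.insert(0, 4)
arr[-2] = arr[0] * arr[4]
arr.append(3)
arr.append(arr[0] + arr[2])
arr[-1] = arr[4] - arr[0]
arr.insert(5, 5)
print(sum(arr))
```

60

append arr[0]+arr[-1] = 9+7 = 16 → [9, 2, 4, 7, 16]
reverse → [16, 7, 4, 2, 9]
insert 4 at 0 → [4, 16, 7, 4, 2, 9]
arr[-2] = arr[0]*arr[4] = 4*2 = 8 → [4, 16, 7, 4, 8, 9]
append 3 → [4, 16, 7, 4, 8, 9, 3]
append arr[0]+arr[2] = 4+7 = 11 → [4, 16, 7, 4, 8, 9, 3, 11]
arr[-1] = arr[4]-arr[0] = 8-4 = 4 → [4, 16, 7, 4, 8, 9, 3, 4]
insert 5 at 5 → [4, 16, 7, 4, 8, 5, 9, 3, 4]
sum = 60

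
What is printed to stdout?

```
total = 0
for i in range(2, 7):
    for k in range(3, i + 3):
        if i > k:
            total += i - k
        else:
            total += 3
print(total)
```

52

i=2,k=3: not 2>3, total = 0+3 = 3
i=2,k=4: not 2>4, total = 3+3 = 6
i=3,k=3: not 3>3, total = 6+3 = 9
i=3,k=4: not 3>4, total = 9+3 = 12
i=3,k=5: not 3>5, total = 12+3 = 15
i=4,k=3: 4>3, total = 15+1 = 16
i=4,k=4: not 4>4, total = 16+3 = 19
i=4,k=5: not 4>5, total = 19+3 = 22
i=4,k=6: not 4>6, total = 22+3 = 25
i=5,k=3: 5>3, total = 25+2 = 27
i=5,k=4: 5>4, total = 27+1 = 28
i=5,k=5: not 5>5, total = 28+3 = 31
i=5,k=6: not 5>6, total = 31+3 = 34
i=5,k=7: not 5>7, total = 34+3 = 37
i=6,k=3: 6>3, total = 37+3 = 40
i=6,k=4: 6>4, total = 40+2 = 42
i=6,k=5: 6>5, total = 42+1 = 43
i=6,k=6: not 6>6, total = 43+3 = 46
i=6,k=7: not 6>7, total = 46+3 = 49
i=6,k=8: not 6>8, total = 49+3 = 52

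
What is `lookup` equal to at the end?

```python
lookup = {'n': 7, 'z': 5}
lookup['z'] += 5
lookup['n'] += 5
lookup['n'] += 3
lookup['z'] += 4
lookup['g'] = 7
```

{'n': 15, 'z': 14, 'g': 7}

lookup['z'] = 5+5 = 10 → {'n': 7, 'z': 10}
lookup['n'] = 7+5 = 12 → {'n': 12, 'z': 10}
lookup['n'] = 12+3 = 15 → {'n': 15, 'z': 10}
lookup['z'] = 10+4 = 14 → {'n': 15, 'z': 14}
lookup['g'] = 7 → {'n': 15, 'z': 14, 'g': 7}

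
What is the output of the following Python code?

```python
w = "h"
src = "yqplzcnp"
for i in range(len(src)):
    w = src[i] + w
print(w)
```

i=0: prepend 'y' → 'yh'
i=1: prepend 'q' → 'qyh'
i=2: prepend 'p' → 'pqyh'
i=3: prepend 'l' → 'lpqyh'
i=4: prepend 'z' → 'zlpqyh'
i=5: prepend 'c' → 'czlpqyh'
i=6: prepend 'n' → 'nczlpqyh'
i=7: prepend 'p' → 'pnczlpqyh'

pnczlpqyh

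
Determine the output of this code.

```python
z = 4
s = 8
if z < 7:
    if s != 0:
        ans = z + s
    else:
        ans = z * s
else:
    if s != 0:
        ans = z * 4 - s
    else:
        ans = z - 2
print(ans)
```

12

z=4, s=8
z < 7 is True; s != 0 is True
→ ans = z + s = 12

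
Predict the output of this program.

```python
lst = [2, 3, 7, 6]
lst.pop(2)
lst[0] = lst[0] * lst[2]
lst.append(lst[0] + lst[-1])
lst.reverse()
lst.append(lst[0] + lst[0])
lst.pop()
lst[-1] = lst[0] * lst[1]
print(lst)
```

pop(2) removes 7 → [2, 3, 6]
lst[0] = lst[0]*lst[2] = 2*6 = 12 → [12, 3, 6]
append lst[0]+lst[-1] = 12+6 = 18 → [12, 3, 6, 18]
reverse → [18, 6, 3, 12]
append lst[0]+lst[0] = 18+18 = 36 → [18, 6, 3, 12, 36]
pop() removes 36 → [18, 6, 3, 12]
lst[-1] = lst[0]*lst[1] = 18*6 = 108 → [18, 6, 3, 108]

[18, 6, 3, 108]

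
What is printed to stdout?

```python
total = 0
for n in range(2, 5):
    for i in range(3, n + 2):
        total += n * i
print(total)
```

n=2,i=3: total = 0+6 = 6
n=3,i=3: total = 6+9 = 15
n=3,i=4: total = 15+12 = 27
n=4,i=3: total = 27+12 = 39
n=4,i=4: total = 39+16 = 55
n=4,i=5: total = 55+20 = 75

75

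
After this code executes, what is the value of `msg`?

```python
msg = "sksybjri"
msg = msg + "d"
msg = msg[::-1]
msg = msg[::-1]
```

'sksybjrid'

+ 'd' → 'sksybjrid'
reverse → 'dirjbysks'
reverse → 'sksybjrid'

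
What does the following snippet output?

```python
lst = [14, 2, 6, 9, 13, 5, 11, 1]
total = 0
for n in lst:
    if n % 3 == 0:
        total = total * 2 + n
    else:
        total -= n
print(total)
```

n=14: not %3==0, total = 0-14 = -14
n=2: not %3==0, total = (-14)-2 = -16
n=6: %3==0, total = (-16)*2+6 = -26
n=9: %3==0, total = (-26)*2+9 = -43
n=13: not %3==0, total = (-43)-13 = -56
n=5: not %3==0, total = (-56)-5 = -61
n=11: not %3==0, total = (-61)-11 = -72
n=1: not %3==0, total = (-72)-1 = -73

-73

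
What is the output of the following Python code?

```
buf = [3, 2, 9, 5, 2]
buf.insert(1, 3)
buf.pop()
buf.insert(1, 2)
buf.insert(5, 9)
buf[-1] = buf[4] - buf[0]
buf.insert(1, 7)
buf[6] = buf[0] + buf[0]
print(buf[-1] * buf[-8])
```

18

insert 3 at 1 → [3, 3, 2, 9, 5, 2]
pop() removes 2 → [3, 3, 2, 9, 5]
insert 2 at 1 → [3, 2, 3, 2, 9, 5]
insert 9 at 5 → [3, 2, 3, 2, 9, 9, 5]
buf[-1] = buf[4]-buf[0] = 9-3 = 6 → [3, 2, 3, 2, 9, 9, 6]
insert 7 at 1 → [3, 7, 2, 3, 2, 9, 9, 6]
buf[6] = buf[0]+buf[0] = 3+3 = 6 → [3, 7, 2, 3, 2, 9, 6, 6]
buf[-1]*buf[-8] = 6*3 = 18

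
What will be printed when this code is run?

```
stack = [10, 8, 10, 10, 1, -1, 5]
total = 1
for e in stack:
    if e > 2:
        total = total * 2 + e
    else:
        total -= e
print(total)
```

e=10: >2, total = 1*2+10 = 12
e=8: >2, total = 12*2+8 = 32
e=10: >2, total = 32*2+10 = 74
e=10: >2, total = 74*2+10 = 158
e=1: not >2, total = 158-1 = 157
e=-1: not >2, total = 157-(-1) = 158
e=5: >2, total = 158*2+5 = 321

321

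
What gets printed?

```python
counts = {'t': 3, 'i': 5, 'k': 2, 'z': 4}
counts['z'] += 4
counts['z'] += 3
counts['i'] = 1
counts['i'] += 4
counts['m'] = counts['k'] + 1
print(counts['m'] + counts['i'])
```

counts['z'] = 4+4 = 8 → {'t': 3, 'i': 5, 'k': 2, 'z': 8}
counts['z'] = 8+3 = 11 → {'t': 3, 'i': 5, 'k': 2, 'z': 11}
counts['i'] = 1 → {'t': 3, 'i': 1, 'k': 2, 'z': 11}
counts['i'] = 1+4 = 5 → {'t': 3, 'i': 5, 'k': 2, 'z': 11}
counts['m'] = counts['k']+1 = 3 → {'t': 3, 'i': 5, 'k': 2, 'z': 11, 'm': 3}
counts['m']+counts['i'] = 3+5 = 8

8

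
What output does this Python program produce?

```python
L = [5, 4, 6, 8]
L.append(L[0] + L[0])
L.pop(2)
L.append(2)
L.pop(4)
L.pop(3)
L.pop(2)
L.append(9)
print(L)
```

[5, 4, 9]

append L[0]+L[0] = 5+5 = 10 → [5, 4, 6, 8, 10]
pop(2) removes 6 → [5, 4, 8, 10]
append 2 → [5, 4, 8, 10, 2]
pop(4) removes 2 → [5, 4, 8, 10]
pop(3) removes 10 → [5, 4, 8]
pop(2) removes 8 → [5, 4]
append 9 → [5, 4, 9]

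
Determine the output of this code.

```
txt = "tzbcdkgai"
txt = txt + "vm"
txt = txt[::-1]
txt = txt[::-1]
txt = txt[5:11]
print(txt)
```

+ 'vm' → 'tzbcdkgaivm'
reverse → 'mviagkdcbzt'
reverse → 'tzbcdkgaivm'
slice [5:11] → 'kgaivm'

kgaivm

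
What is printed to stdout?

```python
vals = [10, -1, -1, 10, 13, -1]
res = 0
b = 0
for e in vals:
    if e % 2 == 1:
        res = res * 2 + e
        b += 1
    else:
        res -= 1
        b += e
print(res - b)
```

e=10: not odd, res = 0-1 = -1; b=10
e=-1: odd, res = (-1)*2+(-1) = -3; b=11
e=-1: odd, res = (-3)*2+(-1) = -7; b=12
e=10: not odd, res = (-7)-1 = -8; b=22
e=13: odd, res = (-8)*2+13 = -3; b=23
e=-1: odd, res = (-3)*2+(-1) = -7; b=24
res-b = (-7)-24 = -31

-31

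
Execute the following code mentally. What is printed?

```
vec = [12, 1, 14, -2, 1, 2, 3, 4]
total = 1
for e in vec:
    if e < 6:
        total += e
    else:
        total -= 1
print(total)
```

e=12: not <6, total = 1-1 = 0
e=1: <6, total = 0+1 = 1
e=14: not <6, total = 1-1 = 0
e=-2: <6, total = 0+(-2) = -2
e=1: <6, total = (-2)+1 = -1
e=2: <6, total = (-1)+2 = 1
e=3: <6, total = 1+3 = 4
e=4: <6, total = 4+4 = 8

8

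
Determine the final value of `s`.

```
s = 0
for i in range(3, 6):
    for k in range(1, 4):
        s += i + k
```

i=3,k=1: s = 0+4 = 4
i=3,k=2: s = 4+5 = 9
i=3,k=3: s = 9+6 = 15
i=4,k=1: s = 15+5 = 20
i=4,k=2: s = 20+6 = 26
i=4,k=3: s = 26+7 = 33
i=5,k=1: s = 33+6 = 39
i=5,k=2: s = 39+7 = 46
i=5,k=3: s = 46+8 = 54

54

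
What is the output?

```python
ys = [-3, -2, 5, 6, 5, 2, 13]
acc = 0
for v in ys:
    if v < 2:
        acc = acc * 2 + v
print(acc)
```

-8

v=-3: <2, acc = 0*2+(-3) = -3
v=-2: <2, acc = (-3)*2+(-2) = -8
v=5: not <2
v=6: not <2
v=5: not <2
v=2: not <2
v=13: not <2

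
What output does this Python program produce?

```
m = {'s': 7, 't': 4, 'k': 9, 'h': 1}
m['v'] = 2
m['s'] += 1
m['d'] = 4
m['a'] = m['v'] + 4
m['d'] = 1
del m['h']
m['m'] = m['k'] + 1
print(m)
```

{'s': 8, 't': 4, 'k': 9, 'v': 2, 'd': 1, 'a': 6, 'm': 10}

m['v'] = 2 → {'s': 7, 't': 4, 'k': 9, 'h': 1, 'v': 2}
m['s'] = 7+1 = 8 → {'s': 8, 't': 4, 'k': 9, 'h': 1, 'v': 2}
m['d'] = 4 → {'s': 8, 't': 4, 'k': 9, 'h': 1, 'v': 2, 'd': 4}
m['a'] = m['v']+4 = 6 → {'s': 8, 't': 4, 'k': 9, 'h': 1, 'v': 2, 'd': 4, 'a': 6}
m['d'] = 1 → {'s': 8, 't': 4, 'k': 9, 'h': 1, 'v': 2, 'd': 1, 'a': 6}
del 'h' → {'s': 8, 't': 4, 'k': 9, 'v': 2, 'd': 1, 'a': 6}
m['m'] = m['k']+1 = 10 → {'s': 8, 't': 4, 'k': 9, 'v': 2, 'd': 1, 'a': 6, 'm': 10}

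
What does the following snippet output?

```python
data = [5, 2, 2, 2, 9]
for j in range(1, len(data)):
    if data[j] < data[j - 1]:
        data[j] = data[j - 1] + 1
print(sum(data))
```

35

j=1: 2<5, data[1] = 5+1 = 6 → [5, 6, 2, 2, 9]
j=2: 2<6, data[2] = 6+1 = 7 → [5, 6, 7, 2, 9]
j=3: 2<7, data[3] = 7+1 = 8 → [5, 6, 7, 8, 9]
j=4: 9>=8, unchanged → [5, 6, 7, 8, 9]
sum = 35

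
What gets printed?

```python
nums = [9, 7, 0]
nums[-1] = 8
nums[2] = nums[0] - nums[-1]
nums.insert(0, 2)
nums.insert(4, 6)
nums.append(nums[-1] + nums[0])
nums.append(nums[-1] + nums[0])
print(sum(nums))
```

43

nums[-1] = 8 → [9, 7, 8]
nums[2] = nums[0]-nums[-1] = 9-8 = 1 → [9, 7, 1]
insert 2 at 0 → [2, 9, 7, 1]
insert 6 at 4 → [2, 9, 7, 1, 6]
append nums[-1]+nums[0] = 6+2 = 8 → [2, 9, 7, 1, 6, 8]
append nums[-1]+nums[0] = 8+2 = 10 → [2, 9, 7, 1, 6, 8, 10]
sum = 43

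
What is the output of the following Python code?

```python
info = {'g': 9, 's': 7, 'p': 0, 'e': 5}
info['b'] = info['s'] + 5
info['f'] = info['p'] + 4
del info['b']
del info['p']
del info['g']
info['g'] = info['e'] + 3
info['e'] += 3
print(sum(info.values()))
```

info['b'] = info['s']+5 = 12 → {'g': 9, 's': 7, 'p': 0, 'e': 5, 'b': 12}
info['f'] = info['p']+4 = 4 → {'g': 9, 's': 7, 'p': 0, 'e': 5, 'b': 12, 'f': 4}
del 'b' → {'g': 9, 's': 7, 'p': 0, 'e': 5, 'f': 4}
del 'p' → {'g': 9, 's': 7, 'e': 5, 'f': 4}
del 'g' → {'s': 7, 'e': 5, 'f': 4}
info['g'] = info['e']+3 = 8 → {'s': 7, 'e': 5, 'f': 4, 'g': 8}
info['e'] = 5+3 = 8 → {'s': 7, 'e': 8, 'f': 4, 'g': 8}
sum of values = 27

27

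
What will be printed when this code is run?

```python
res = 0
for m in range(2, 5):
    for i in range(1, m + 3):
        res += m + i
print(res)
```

93

m=2,i=1: res = 0+3 = 3
m=2,i=2: res = 3+4 = 7
m=2,i=3: res = 7+5 = 12
m=2,i=4: res = 12+6 = 18
m=3,i=1: res = 18+4 = 22
m=3,i=2: res = 22+5 = 27
m=3,i=3: res = 27+6 = 33
m=3,i=4: res = 33+7 = 40
m=3,i=5: res = 40+8 = 48
m=4,i=1: res = 48+5 = 53
m=4,i=2: res = 53+6 = 59
m=4,i=3: res = 59+7 = 66
m=4,i=4: res = 66+8 = 74
m=4,i=5: res = 74+9 = 83
m=4,i=6: res = 83+10 = 93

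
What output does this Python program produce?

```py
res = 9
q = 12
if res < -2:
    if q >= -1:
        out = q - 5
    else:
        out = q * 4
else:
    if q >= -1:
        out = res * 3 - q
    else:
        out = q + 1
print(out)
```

res=9, q=12
res < -2 is False; q >= -1 is True
→ out = res * 3 - q = 15

15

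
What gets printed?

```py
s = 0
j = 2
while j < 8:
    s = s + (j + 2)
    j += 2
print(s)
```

18

j=2: s = 0+4 = 4
j=4: s = 4+6 = 10
j=6: s = 10+8 = 18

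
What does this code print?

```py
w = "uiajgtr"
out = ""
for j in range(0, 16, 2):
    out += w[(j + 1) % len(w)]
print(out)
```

j=0: add w[1]='i' → 'i'
j=2: add w[3]='j' → 'ij'
j=4: add w[5]='t' → 'ijt'
j=6: add w[0]='u' → 'ijtu'
j=8: add w[2]='a' → 'ijtua'
j=10: add w[4]='g' → 'ijtuag'
j=12: add w[6]='r' → 'ijtuagr'
j=14: add w[1]='i' → 'ijtuagri'

ijtuagri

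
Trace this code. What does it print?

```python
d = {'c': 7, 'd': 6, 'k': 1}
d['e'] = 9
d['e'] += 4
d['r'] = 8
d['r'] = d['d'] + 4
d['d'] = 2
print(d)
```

{'c': 7, 'd': 2, 'k': 1, 'e': 13, 'r': 10}

d['e'] = 9 → {'c': 7, 'd': 6, 'k': 1, 'e': 9}
d['e'] = 9+4 = 13 → {'c': 7, 'd': 6, 'k': 1, 'e': 13}
d['r'] = 8 → {'c': 7, 'd': 6, 'k': 1, 'e': 13, 'r': 8}
d['r'] = d['d']+4 = 10 → {'c': 7, 'd': 6, 'k': 1, 'e': 13, 'r': 10}
d['d'] = 2 → {'c': 7, 'd': 2, 'k': 1, 'e': 13, 'r': 10}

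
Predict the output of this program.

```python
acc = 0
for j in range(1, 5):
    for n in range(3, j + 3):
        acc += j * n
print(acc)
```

j=1,n=3: acc = 0+3 = 3
j=2,n=3: acc = 3+6 = 9
j=2,n=4: acc = 9+8 = 17
j=3,n=3: acc = 17+9 = 26
j=3,n=4: acc = 26+12 = 38
j=3,n=5: acc = 38+15 = 53
j=4,n=3: acc = 53+12 = 65
j=4,n=4: acc = 65+16 = 81
j=4,n=5: acc = 81+20 = 101
j=4,n=6: acc = 101+24 = 125

125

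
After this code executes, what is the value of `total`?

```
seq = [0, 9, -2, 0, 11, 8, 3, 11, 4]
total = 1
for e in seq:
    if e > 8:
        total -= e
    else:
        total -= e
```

e=0: not >8, total = 1-0 = 1
e=9: >8, total = 1-9 = -8
e=-2: not >8, total = (-8)-(-2) = -6
e=0: not >8, total = (-6)-0 = -6
e=11: >8, total = (-6)-11 = -17
e=8: not >8, total = (-17)-8 = -25
e=3: not >8, total = (-25)-3 = -28
e=11: >8, total = (-28)-11 = -39
e=4: not >8, total = (-39)-4 = -43

-43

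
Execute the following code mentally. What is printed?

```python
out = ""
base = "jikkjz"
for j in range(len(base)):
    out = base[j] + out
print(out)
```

j=0: prepend 'j' → 'j'
j=1: prepend 'i' → 'ij'
j=2: prepend 'k' → 'kij'
j=3: prepend 'k' → 'kkij'
j=4: prepend 'j' → 'jkkij'
j=5: prepend 'z' → 'zjkkij'

zjkkij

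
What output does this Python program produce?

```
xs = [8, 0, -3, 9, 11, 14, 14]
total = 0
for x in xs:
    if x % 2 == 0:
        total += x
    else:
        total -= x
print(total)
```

x=8: even, total = 0+8 = 8
x=0: even, total = 8+0 = 8
x=-3: not even, total = 8-(-3) = 11
x=9: not even, total = 11-9 = 2
x=11: not even, total = 2-11 = -9
x=14: even, total = (-9)+14 = 5
x=14: even, total = 5+14 = 19

19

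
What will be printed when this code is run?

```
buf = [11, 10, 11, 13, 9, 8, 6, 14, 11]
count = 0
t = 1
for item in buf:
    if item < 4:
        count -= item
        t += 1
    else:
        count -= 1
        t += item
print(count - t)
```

item=11: not <4, count = 0-1 = -1; t=12
item=10: not <4, count = (-1)-1 = -2; t=22
item=11: not <4, count = (-2)-1 = -3; t=33
item=13: not <4, count = (-3)-1 = -4; t=46
item=9: not <4, count = (-4)-1 = -5; t=55
item=8: not <4, count = (-5)-1 = -6; t=63
item=6: not <4, count = (-6)-1 = -7; t=69
item=14: not <4, count = (-7)-1 = -8; t=83
item=11: not <4, count = (-8)-1 = -9; t=94
count-t = (-9)-94 = -103

-103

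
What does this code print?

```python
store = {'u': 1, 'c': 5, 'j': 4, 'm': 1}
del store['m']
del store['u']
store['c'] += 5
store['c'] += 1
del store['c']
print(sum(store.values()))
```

del 'm' → {'u': 1, 'c': 5, 'j': 4}
del 'u' → {'c': 5, 'j': 4}
store['c'] = 5+5 = 10 → {'c': 10, 'j': 4}
store['c'] = 10+1 = 11 → {'c': 11, 'j': 4}
del 'c' → {'j': 4}
sum of values = 4

4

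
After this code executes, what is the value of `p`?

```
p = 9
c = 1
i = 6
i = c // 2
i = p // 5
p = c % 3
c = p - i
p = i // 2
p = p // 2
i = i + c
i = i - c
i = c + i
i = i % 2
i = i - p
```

i = 1//2 = 0
i = 9//5 = 1
p = 1%3 = 1
c = 1-1 = 0
p = 1//2 = 0
p = 0//2 = 0
i = 1+0 = 1
i = 1-0 = 1
i = 0+1 = 1
i = 1%2 = 1
i = 1-0 = 1

0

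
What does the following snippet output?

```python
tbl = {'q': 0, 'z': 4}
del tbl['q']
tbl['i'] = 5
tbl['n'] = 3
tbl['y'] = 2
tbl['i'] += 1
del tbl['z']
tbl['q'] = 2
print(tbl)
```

{'i': 6, 'n': 3, 'y': 2, 'q': 2}

del 'q' → {'z': 4}
tbl['i'] = 5 → {'z': 4, 'i': 5}
tbl['n'] = 3 → {'z': 4, 'i': 5, 'n': 3}
tbl['y'] = 2 → {'z': 4, 'i': 5, 'n': 3, 'y': 2}
tbl['i'] = 5+1 = 6 → {'z': 4, 'i': 6, 'n': 3, 'y': 2}
del 'z' → {'i': 6, 'n': 3, 'y': 2}
tbl['q'] = 2 → {'i': 6, 'n': 3, 'y': 2, 'q': 2}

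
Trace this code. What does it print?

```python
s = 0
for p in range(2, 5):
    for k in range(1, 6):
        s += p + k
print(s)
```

p=2,k=1: s = 0+3 = 3
p=2,k=2: s = 3+4 = 7
p=2,k=3: s = 7+5 = 12
p=2,k=4: s = 12+6 = 18
p=2,k=5: s = 18+7 = 25
p=3,k=1: s = 25+4 = 29
p=3,k=2: s = 29+5 = 34
p=3,k=3: s = 34+6 = 40
p=3,k=4: s = 40+7 = 47
p=3,k=5: s = 47+8 = 55
p=4,k=1: s = 55+5 = 60
p=4,k=2: s = 60+6 = 66
p=4,k=3: s = 66+7 = 73
p=4,k=4: s = 73+8 = 81
p=4,k=5: s = 81+9 = 90

90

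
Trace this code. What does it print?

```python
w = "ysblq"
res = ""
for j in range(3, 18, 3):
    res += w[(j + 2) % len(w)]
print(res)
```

j=3: add w[0]='y' → 'y'
j=6: add w[3]='l' → 'yl'
j=9: add w[1]='s' → 'yls'
j=12: add w[4]='q' → 'ylsq'
j=15: add w[2]='b' → 'ylsqb'

ylsqb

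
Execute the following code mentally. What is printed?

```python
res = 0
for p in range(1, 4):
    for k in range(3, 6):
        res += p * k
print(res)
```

72

p=1,k=3: res = 0+3 = 3
p=1,k=4: res = 3+4 = 7
p=1,k=5: res = 7+5 = 12
p=2,k=3: res = 12+6 = 18
p=2,k=4: res = 18+8 = 26
p=2,k=5: res = 26+10 = 36
p=3,k=3: res = 36+9 = 45
p=3,k=4: res = 45+12 = 57
p=3,k=5: res = 57+15 = 72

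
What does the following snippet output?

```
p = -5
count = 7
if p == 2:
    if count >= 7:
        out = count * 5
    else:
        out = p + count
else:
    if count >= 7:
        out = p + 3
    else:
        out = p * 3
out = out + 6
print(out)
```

4

p=-5, count=7
p == 2 is False; count >= 7 is True
→ out = p + 3 = -2
out = (-2)+6 = 4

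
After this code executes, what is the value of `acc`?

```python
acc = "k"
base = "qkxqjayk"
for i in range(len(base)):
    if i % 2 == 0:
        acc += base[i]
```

i=0: add 'q' → 'kq'
i=1: skip
i=2: add 'x' → 'kqx'
i=3: skip
i=4: add 'j' → 'kqxj'
i=5: skip
i=6: add 'y' → 'kqxjy'
i=7: skip

'kqxjy'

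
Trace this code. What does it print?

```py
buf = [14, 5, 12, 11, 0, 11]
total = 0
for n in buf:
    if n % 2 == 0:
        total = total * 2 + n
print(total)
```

80

n=14: even, total = 0*2+14 = 14
n=5: not even
n=12: even, total = 14*2+12 = 40
n=11: not even
n=0: even, total = 40*2+0 = 80
n=11: not even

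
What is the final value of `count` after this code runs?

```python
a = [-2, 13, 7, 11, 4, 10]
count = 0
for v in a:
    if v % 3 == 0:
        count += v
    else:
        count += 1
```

6

v=-2: not %3==0, count = 0+1 = 1
v=13: not %3==0, count = 1+1 = 2
v=7: not %3==0, count = 2+1 = 3
v=11: not %3==0, count = 3+1 = 4
v=4: not %3==0, count = 4+1 = 5
v=10: not %3==0, count = 5+1 = 6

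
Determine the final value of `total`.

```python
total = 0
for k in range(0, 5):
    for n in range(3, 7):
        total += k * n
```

180

k=0,n=3: total = 0+0 = 0
k=0,n=4: total = 0+0 = 0
k=0,n=5: total = 0+0 = 0
k=0,n=6: total = 0+0 = 0
k=1,n=3: total = 0+3 = 3
k=1,n=4: total = 3+4 = 7
k=1,n=5: total = 7+5 = 12
k=1,n=6: total = 12+6 = 18
k=2,n=3: total = 18+6 = 24
k=2,n=4: total = 24+8 = 32
k=2,n=5: total = 32+10 = 42
k=2,n=6: total = 42+12 = 54
k=3,n=3: total = 54+9 = 63
k=3,n=4: total = 63+12 = 75
k=3,n=5: total = 75+15 = 90
k=3,n=6: total = 90+18 = 108
k=4,n=3: total = 108+12 = 120
k=4,n=4: total = 120+16 = 136
k=4,n=5: total = 136+20 = 156
k=4,n=6: total = 156+24 = 180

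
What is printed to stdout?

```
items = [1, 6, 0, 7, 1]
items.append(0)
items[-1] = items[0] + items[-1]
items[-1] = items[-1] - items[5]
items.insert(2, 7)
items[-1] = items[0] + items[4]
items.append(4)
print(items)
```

append 0 → [1, 6, 0, 7, 1, 0]
items[-1] = items[0]+items[-1] = 1+0 = 1 → [1, 6, 0, 7, 1, 1]
items[-1] = items[-1]-items[5] = 1-1 = 0 → [1, 6, 0, 7, 1, 0]
insert 7 at 2 → [1, 6, 7, 0, 7, 1, 0]
items[-1] = items[0]+items[4] = 1+7 = 8 → [1, 6, 7, 0, 7, 1, 8]
append 4 → [1, 6, 7, 0, 7, 1, 8, 4]

[1, 6, 7, 0, 7, 1, 8, 4]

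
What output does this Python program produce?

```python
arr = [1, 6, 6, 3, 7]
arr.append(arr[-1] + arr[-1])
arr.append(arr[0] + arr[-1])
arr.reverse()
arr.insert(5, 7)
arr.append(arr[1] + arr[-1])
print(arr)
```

append arr[-1]+arr[-1] = 7+7 = 14 → [1, 6, 6, 3, 7, 14]
append arr[0]+arr[-1] = 1+14 = 15 → [1, 6, 6, 3, 7, 14, 15]
reverse → [15, 14, 7, 3, 6, 6, 1]
insert 7 at 5 → [15, 14, 7, 3, 6, 7, 6, 1]
append arr[1]+arr[-1] = 14+1 = 15 → [15, 14, 7, 3, 6, 7, 6, 1, 15]

[15, 14, 7, 3, 6, 7, 6, 1, 15]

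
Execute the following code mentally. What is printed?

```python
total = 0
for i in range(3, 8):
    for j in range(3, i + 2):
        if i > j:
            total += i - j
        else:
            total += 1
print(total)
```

30

i=3,j=3: not 3>3, total = 0+1 = 1
i=3,j=4: not 3>4, total = 1+1 = 2
i=4,j=3: 4>3, total = 2+1 = 3
i=4,j=4: not 4>4, total = 3+1 = 4
i=4,j=5: not 4>5, total = 4+1 = 5
i=5,j=3: 5>3, total = 5+2 = 7
i=5,j=4: 5>4, total = 7+1 = 8
i=5,j=5: not 5>5, total = 8+1 = 9
i=5,j=6: not 5>6, total = 9+1 = 10
i=6,j=3: 6>3, total = 10+3 = 13
i=6,j=4: 6>4, total = 13+2 = 15
i=6,j=5: 6>5, total = 15+1 = 16
i=6,j=6: not 6>6, total = 16+1 = 17
i=6,j=7: not 6>7, total = 17+1 = 18
i=7,j=3: 7>3, total = 18+4 = 22
i=7,j=4: 7>4, total = 22+3 = 25
i=7,j=5: 7>5, total = 25+2 = 27
i=7,j=6: 7>6, total = 27+1 = 28
i=7,j=7: not 7>7, total = 28+1 = 29
i=7,j=8: not 7>8, total = 29+1 = 30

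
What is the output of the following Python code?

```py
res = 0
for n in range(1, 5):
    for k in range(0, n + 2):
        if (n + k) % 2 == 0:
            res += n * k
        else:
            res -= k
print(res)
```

n=1,k=0: odd sum, res = 0-0 = 0
n=1,k=1: even sum, res = 0+1 = 1
n=1,k=2: odd sum, res = 1-2 = -1
n=2,k=0: even sum, res = (-1)+0 = -1
n=2,k=1: odd sum, res = (-1)-1 = -2
n=2,k=2: even sum, res = (-2)+4 = 2
n=2,k=3: odd sum, res = 2-3 = -1
n=3,k=0: odd sum, res = (-1)-0 = -1
n=3,k=1: even sum, res = (-1)+3 = 2
n=3,k=2: odd sum, res = 2-2 = 0
n=3,k=3: even sum, res = 0+9 = 9
n=3,k=4: odd sum, res = 9-4 = 5
n=4,k=0: even sum, res = 5+0 = 5
n=4,k=1: odd sum, res = 5-1 = 4
n=4,k=2: even sum, res = 4+8 = 12
n=4,k=3: odd sum, res = 12-3 = 9
n=4,k=4: even sum, res = 9+16 = 25
n=4,k=5: odd sum, res = 25-5 = 20

20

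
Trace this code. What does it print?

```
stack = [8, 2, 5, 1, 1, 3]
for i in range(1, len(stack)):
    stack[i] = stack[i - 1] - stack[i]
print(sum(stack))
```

i=1: stack[1] = 8-2 = 6 → [8, 6, 5, 1, 1, 3]
i=2: stack[2] = 6-5 = 1 → [8, 6, 1, 1, 1, 3]
i=3: stack[3] = 1-1 = 0 → [8, 6, 1, 0, 1, 3]
i=4: stack[4] = 0-1 = -1 → [8, 6, 1, 0, -1, 3]
i=5: stack[5] = (-1)-3 = -4 → [8, 6, 1, 0, -1, -4]
sum = 10

10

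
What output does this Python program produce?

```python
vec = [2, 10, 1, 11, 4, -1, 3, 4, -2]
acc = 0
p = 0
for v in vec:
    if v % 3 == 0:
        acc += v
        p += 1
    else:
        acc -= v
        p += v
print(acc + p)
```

4

v=2: not %3==0, acc = 0-2 = -2; p=2
v=10: not %3==0, acc = (-2)-10 = -12; p=12
v=1: not %3==0, acc = (-12)-1 = -13; p=13
v=11: not %3==0, acc = (-13)-11 = -24; p=24
v=4: not %3==0, acc = (-24)-4 = -28; p=28
v=-1: not %3==0, acc = (-28)-(-1) = -27; p=27
v=3: %3==0, acc = (-27)+3 = -24; p=28
v=4: not %3==0, acc = (-24)-4 = -28; p=32
v=-2: not %3==0, acc = (-28)-(-2) = -26; p=30
acc+p = (-26)+30 = 4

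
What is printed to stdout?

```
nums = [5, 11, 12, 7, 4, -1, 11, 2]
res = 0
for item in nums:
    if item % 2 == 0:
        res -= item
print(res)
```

item=5: not even
item=11: not even
item=12: even, res = 0-12 = -12
item=7: not even
item=4: even, res = (-12)-4 = -16
item=-1: not even
item=11: not even
item=2: even, res = (-16)-2 = -18

-18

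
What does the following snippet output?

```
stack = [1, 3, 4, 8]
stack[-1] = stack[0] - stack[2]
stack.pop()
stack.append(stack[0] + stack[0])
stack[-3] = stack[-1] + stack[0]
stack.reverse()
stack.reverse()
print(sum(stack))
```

10

stack[-1] = stack[0]-stack[2] = 1-4 = -3 → [1, 3, 4, -3]
pop() removes -3 → [1, 3, 4]
append stack[0]+stack[0] = 1+1 = 2 → [1, 3, 4, 2]
stack[-3] = stack[-1]+stack[0] = 2+1 = 3 → [1, 3, 4, 2]
reverse → [2, 4, 3, 1]
reverse → [1, 3, 4, 2]
sum = 10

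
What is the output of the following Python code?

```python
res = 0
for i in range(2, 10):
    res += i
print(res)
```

44

i=2: res = 0+2 = 2
i=3: res = 2+3 = 5
i=4: res = 5+4 = 9
i=5: res = 9+5 = 14
i=6: res = 14+6 = 20
i=7: res = 20+7 = 27
i=8: res = 27+8 = 35
i=9: res = 35+9 = 44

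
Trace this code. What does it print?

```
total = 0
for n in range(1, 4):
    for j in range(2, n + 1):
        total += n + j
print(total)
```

15

n=2,j=2: total = 0+4 = 4
n=3,j=2: total = 4+5 = 9
n=3,j=3: total = 9+6 = 15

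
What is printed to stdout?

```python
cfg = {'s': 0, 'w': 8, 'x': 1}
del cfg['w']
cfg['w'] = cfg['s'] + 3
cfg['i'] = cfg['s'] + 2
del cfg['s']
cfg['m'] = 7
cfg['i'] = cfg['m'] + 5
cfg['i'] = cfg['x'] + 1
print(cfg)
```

del 'w' → {'s': 0, 'x': 1}
cfg['w'] = cfg['s']+3 = 3 → {'s': 0, 'x': 1, 'w': 3}
cfg['i'] = cfg['s']+2 = 2 → {'s': 0, 'x': 1, 'w': 3, 'i': 2}
del 's' → {'x': 1, 'w': 3, 'i': 2}
cfg['m'] = 7 → {'x': 1, 'w': 3, 'i': 2, 'm': 7}
cfg['i'] = cfg['m']+5 = 12 → {'x': 1, 'w': 3, 'i': 12, 'm': 7}
cfg['i'] = cfg['x']+1 = 2 → {'x': 1, 'w': 3, 'i': 2, 'm': 7}

{'x': 1, 'w': 3, 'i': 2, 'm': 7}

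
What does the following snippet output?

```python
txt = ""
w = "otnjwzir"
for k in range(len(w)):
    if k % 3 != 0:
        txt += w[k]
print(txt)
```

k=0: skip
k=1: add 't' → 't'
k=2: add 'n' → 'tn'
k=3: skip
k=4: add 'w' → 'tnw'
k=5: add 'z' → 'tnwz'
k=6: skip
k=7: add 'r' → 'tnwzr'

tnwzr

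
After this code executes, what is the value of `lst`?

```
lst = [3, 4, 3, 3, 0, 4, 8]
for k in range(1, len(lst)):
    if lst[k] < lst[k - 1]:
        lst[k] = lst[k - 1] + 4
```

[3, 4, 8, 12, 16, 20, 24]

k=1: 4>=3, unchanged → [3, 4, 3, 3, 0, 4, 8]
k=2: 3<4, lst[2] = 4+4 = 8 → [3, 4, 8, 3, 0, 4, 8]
k=3: 3<8, lst[3] = 8+4 = 12 → [3, 4, 8, 12, 0, 4, 8]
k=4: 0<12, lst[4] = 12+4 = 16 → [3, 4, 8, 12, 16, 4, 8]
k=5: 4<16, lst[5] = 16+4 = 20 → [3, 4, 8, 12, 16, 20, 8]
k=6: 8<20, lst[6] = 20+4 = 24 → [3, 4, 8, 12, 16, 20, 24]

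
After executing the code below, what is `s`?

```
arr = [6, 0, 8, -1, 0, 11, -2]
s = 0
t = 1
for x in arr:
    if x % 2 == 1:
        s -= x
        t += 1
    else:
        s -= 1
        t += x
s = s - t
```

x=6: not odd, s = 0-1 = -1; t=7
x=0: not odd, s = (-1)-1 = -2; t=7
x=8: not odd, s = (-2)-1 = -3; t=15
x=-1: odd, s = (-3)-(-1) = -2; t=16
x=0: not odd, s = (-2)-1 = -3; t=16
x=11: odd, s = (-3)-11 = -14; t=17
x=-2: not odd, s = (-14)-1 = -15; t=15
s-t = (-15)-15 = -30

-30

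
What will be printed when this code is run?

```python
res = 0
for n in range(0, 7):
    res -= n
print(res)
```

-21

n=0: res = 0-0 = 0
n=1: res = 0-1 = -1
n=2: res = (-1)-2 = -3
n=3: res = (-3)-3 = -6
n=4: res = (-6)-4 = -10
n=5: res = (-10)-5 = -15
n=6: res = (-15)-6 = -21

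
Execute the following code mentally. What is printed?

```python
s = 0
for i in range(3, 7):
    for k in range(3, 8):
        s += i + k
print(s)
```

190

i=3,k=3: s = 0+6 = 6
i=3,k=4: s = 6+7 = 13
i=3,k=5: s = 13+8 = 21
i=3,k=6: s = 21+9 = 30
i=3,k=7: s = 30+10 = 40
i=4,k=3: s = 40+7 = 47
i=4,k=4: s = 47+8 = 55
i=4,k=5: s = 55+9 = 64
i=4,k=6: s = 64+10 = 74
i=4,k=7: s = 74+11 = 85
i=5,k=3: s = 85+8 = 93
i=5,k=4: s = 93+9 = 102
i=5,k=5: s = 102+10 = 112
i=5,k=6: s = 112+11 = 123
i=5,k=7: s = 123+12 = 135
i=6,k=3: s = 135+9 = 144
i=6,k=4: s = 144+10 = 154
i=6,k=5: s = 154+11 = 165
i=6,k=6: s = 165+12 = 177
i=6,k=7: s = 177+13 = 190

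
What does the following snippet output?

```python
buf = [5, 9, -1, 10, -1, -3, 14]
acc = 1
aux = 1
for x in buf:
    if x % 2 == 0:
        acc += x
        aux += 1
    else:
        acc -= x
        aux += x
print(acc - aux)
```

4

x=5: not even, acc = 1-5 = -4; aux=6
x=9: not even, acc = (-4)-9 = -13; aux=15
x=-1: not even, acc = (-13)-(-1) = -12; aux=14
x=10: even, acc = (-12)+10 = -2; aux=15
x=-1: not even, acc = (-2)-(-1) = -1; aux=14
x=-3: not even, acc = (-1)-(-3) = 2; aux=11
x=14: even, acc = 2+14 = 16; aux=12
acc-aux = 16-12 = 4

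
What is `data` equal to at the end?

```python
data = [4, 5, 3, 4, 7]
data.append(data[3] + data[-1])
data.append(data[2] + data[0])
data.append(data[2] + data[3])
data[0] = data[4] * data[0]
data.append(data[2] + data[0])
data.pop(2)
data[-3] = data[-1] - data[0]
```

[28, 5, 4, 7, 11, 3, 7, 31]

append data[3]+data[-1] = 4+7 = 11 → [4, 5, 3, 4, 7, 11]
append data[2]+data[0] = 3+4 = 7 → [4, 5, 3, 4, 7, 11, 7]
append data[2]+data[3] = 3+4 = 7 → [4, 5, 3, 4, 7, 11, 7, 7]
data[0] = data[4]*data[0] = 7*4 = 28 → [28, 5, 3, 4, 7, 11, 7, 7]
append data[2]+data[0] = 3+28 = 31 → [28, 5, 3, 4, 7, 11, 7, 7, 31]
pop(2) removes 3 → [28, 5, 4, 7, 11, 7, 7, 31]
data[-3] = data[-1]-data[0] = 31-28 = 3 → [28, 5, 4, 7, 11, 3, 7, 31]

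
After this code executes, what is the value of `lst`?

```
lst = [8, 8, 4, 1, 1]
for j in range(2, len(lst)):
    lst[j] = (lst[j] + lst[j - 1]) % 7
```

[8, 8, 5, 6, 0]

j=2: lst[2] = (4+8)%7 = 5 → [8, 8, 5, 1, 1]
j=3: lst[3] = (1+5)%7 = 6 → [8, 8, 5, 6, 1]
j=4: lst[4] = (1+6)%7 = 0 → [8, 8, 5, 6, 0]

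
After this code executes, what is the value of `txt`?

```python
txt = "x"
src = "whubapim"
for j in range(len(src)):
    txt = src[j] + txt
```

j=0: prepend 'w' → 'wx'
j=1: prepend 'h' → 'hwx'
j=2: prepend 'u' → 'uhwx'
j=3: prepend 'b' → 'buhwx'
j=4: prepend 'a' → 'abuhwx'
j=5: prepend 'p' → 'pabuhwx'
j=6: prepend 'i' → 'ipabuhwx'
j=7: prepend 'm' → 'mipabuhwx'

'mipabuhwx'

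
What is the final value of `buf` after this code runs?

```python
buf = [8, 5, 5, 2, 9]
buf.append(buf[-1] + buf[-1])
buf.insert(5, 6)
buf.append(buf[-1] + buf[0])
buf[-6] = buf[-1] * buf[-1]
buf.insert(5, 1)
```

[8, 5, 676, 2, 9, 1, 6, 18, 26]

append buf[-1]+buf[-1] = 9+9 = 18 → [8, 5, 5, 2, 9, 18]
insert 6 at 5 → [8, 5, 5, 2, 9, 6, 18]
append buf[-1]+buf[0] = 18+8 = 26 → [8, 5, 5, 2, 9, 6, 18, 26]
buf[-6] = buf[-1]*buf[-1] = 26*26 = 676 → [8, 5, 676, 2, 9, 6, 18, 26]
insert 1 at 5 → [8, 5, 676, 2, 9, 1, 6, 18, 26]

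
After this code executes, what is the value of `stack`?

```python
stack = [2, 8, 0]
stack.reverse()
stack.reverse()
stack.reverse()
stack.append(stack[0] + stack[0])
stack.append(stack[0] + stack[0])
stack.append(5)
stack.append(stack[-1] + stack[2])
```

reverse → [0, 8, 2]
reverse → [2, 8, 0]
reverse → [0, 8, 2]
append stack[0]+stack[0] = 0+0 = 0 → [0, 8, 2, 0]
append stack[0]+stack[0] = 0+0 = 0 → [0, 8, 2, 0, 0]
append 5 → [0, 8, 2, 0, 0, 5]
append stack[-1]+stack[2] = 5+2 = 7 → [0, 8, 2, 0, 0, 5, 7]

[0, 8, 2, 0, 0, 5, 7]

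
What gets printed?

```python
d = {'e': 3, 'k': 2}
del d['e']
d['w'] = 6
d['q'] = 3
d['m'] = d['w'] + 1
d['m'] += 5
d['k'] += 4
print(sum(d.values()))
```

27

del 'e' → {'k': 2}
d['w'] = 6 → {'k': 2, 'w': 6}
d['q'] = 3 → {'k': 2, 'w': 6, 'q': 3}
d['m'] = d['w']+1 = 7 → {'k': 2, 'w': 6, 'q': 3, 'm': 7}
d['m'] = 7+5 = 12 → {'k': 2, 'w': 6, 'q': 3, 'm': 12}
d['k'] = 2+4 = 6 → {'k': 6, 'w': 6, 'q': 3, 'm': 12}
sum of values = 27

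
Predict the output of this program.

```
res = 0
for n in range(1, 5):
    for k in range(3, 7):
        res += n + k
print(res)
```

n=1,k=3: res = 0+4 = 4
n=1,k=4: res = 4+5 = 9
n=1,k=5: res = 9+6 = 15
n=1,k=6: res = 15+7 = 22
n=2,k=3: res = 22+5 = 27
n=2,k=4: res = 27+6 = 33
n=2,k=5: res = 33+7 = 40
n=2,k=6: res = 40+8 = 48
n=3,k=3: res = 48+6 = 54
n=3,k=4: res = 54+7 = 61
n=3,k=5: res = 61+8 = 69
n=3,k=6: res = 69+9 = 78
n=4,k=3: res = 78+7 = 85
n=4,k=4: res = 85+8 = 93
n=4,k=5: res = 93+9 = 102
n=4,k=6: res = 102+10 = 112

112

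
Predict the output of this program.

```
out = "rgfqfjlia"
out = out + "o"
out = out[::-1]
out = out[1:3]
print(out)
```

ai

+ 'o' → 'rgfqfjliao'
reverse → 'oailjfqfgr'
slice [1:3] → 'ai'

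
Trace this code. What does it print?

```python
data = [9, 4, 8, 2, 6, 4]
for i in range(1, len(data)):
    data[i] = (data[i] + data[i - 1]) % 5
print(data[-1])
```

3

i=1: data[1] = (4+9)%5 = 3 → [9, 3, 8, 2, 6, 4]
i=2: data[2] = (8+3)%5 = 1 → [9, 3, 1, 2, 6, 4]
i=3: data[3] = (2+1)%5 = 3 → [9, 3, 1, 3, 6, 4]
i=4: data[4] = (6+3)%5 = 4 → [9, 3, 1, 3, 4, 4]
i=5: data[5] = (4+4)%5 = 3 → [9, 3, 1, 3, 4, 3]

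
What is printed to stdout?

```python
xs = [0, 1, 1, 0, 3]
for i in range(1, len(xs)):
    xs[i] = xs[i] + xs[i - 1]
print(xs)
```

[0, 1, 2, 2, 5]

i=1: xs[1] = 1+0 = 1 → [0, 1, 1, 0, 3]
i=2: xs[2] = 1+1 = 2 → [0, 1, 2, 0, 3]
i=3: xs[3] = 0+2 = 2 → [0, 1, 2, 2, 3]
i=4: xs[4] = 3+2 = 5 → [0, 1, 2, 2, 5]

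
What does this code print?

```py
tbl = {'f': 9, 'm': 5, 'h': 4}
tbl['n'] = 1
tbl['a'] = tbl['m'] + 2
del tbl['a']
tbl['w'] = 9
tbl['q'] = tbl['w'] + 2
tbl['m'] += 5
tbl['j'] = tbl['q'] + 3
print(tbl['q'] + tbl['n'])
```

12

tbl['n'] = 1 → {'f': 9, 'm': 5, 'h': 4, 'n': 1}
tbl['a'] = tbl['m']+2 = 7 → {'f': 9, 'm': 5, 'h': 4, 'n': 1, 'a': 7}
del 'a' → {'f': 9, 'm': 5, 'h': 4, 'n': 1}
tbl['w'] = 9 → {'f': 9, 'm': 5, 'h': 4, 'n': 1, 'w': 9}
tbl['q'] = tbl['w']+2 = 11 → {'f': 9, 'm': 5, 'h': 4, 'n': 1, 'w': 9, 'q': 11}
tbl['m'] = 5+5 = 10 → {'f': 9, 'm': 10, 'h': 4, 'n': 1, 'w': 9, 'q': 11}
tbl['j'] = tbl['q']+3 = 14 → {'f': 9, 'm': 10, 'h': 4, 'n': 1, 'w': 9, 'q': 11, 'j': 14}
tbl['q']+tbl['n'] = 11+1 = 12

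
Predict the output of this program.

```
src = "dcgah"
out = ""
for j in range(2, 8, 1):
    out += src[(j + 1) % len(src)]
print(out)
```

ahdcga

j=2: add src[3]='a' → 'a'
j=3: add src[4]='h' → 'ah'
j=4: add src[0]='d' → 'ahd'
j=5: add src[1]='c' → 'ahdc'
j=6: add src[2]='g' → 'ahdcg'
j=7: add src[3]='a' → 'ahdcga'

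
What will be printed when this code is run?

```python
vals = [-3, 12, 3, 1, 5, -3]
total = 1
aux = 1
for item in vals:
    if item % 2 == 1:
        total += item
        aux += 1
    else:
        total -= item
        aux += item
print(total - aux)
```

item=-3: odd, total = 1+(-3) = -2; aux=2
item=12: not odd, total = (-2)-12 = -14; aux=14
item=3: odd, total = (-14)+3 = -11; aux=15
item=1: odd, total = (-11)+1 = -10; aux=16
item=5: odd, total = (-10)+5 = -5; aux=17
item=-3: odd, total = (-5)+(-3) = -8; aux=18
total-aux = (-8)-18 = -26

-26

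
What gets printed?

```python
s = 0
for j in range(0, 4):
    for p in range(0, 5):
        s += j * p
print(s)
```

60

j=0,p=0: s = 0+0 = 0
j=0,p=1: s = 0+0 = 0
j=0,p=2: s = 0+0 = 0
j=0,p=3: s = 0+0 = 0
j=0,p=4: s = 0+0 = 0
j=1,p=0: s = 0+0 = 0
j=1,p=1: s = 0+1 = 1
j=1,p=2: s = 1+2 = 3
j=1,p=3: s = 3+3 = 6
j=1,p=4: s = 6+4 = 10
j=2,p=0: s = 10+0 = 10
j=2,p=1: s = 10+2 = 12
j=2,p=2: s = 12+4 = 16
j=2,p=3: s = 16+6 = 22
j=2,p=4: s = 22+8 = 30
j=3,p=0: s = 30+0 = 30
j=3,p=1: s = 30+3 = 33
j=3,p=2: s = 33+6 = 39
j=3,p=3: s = 39+9 = 48
j=3,p=4: s = 48+12 = 60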